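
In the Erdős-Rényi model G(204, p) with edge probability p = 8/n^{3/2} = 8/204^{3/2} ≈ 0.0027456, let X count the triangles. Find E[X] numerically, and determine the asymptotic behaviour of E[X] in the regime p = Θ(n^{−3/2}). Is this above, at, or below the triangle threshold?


Number of potential triangles: C(204, 3) = 1394204.
Each occurs with probability p³ ≈ (0.0027456)³ ≈ 2.0698278e-08.
By linearity: E[X] = C(204, 3)·p³ ≈ 1394204 · 2.0698278e-08 ≈ 0.02886.
Since α = 3/2 > 1, p = c/n^{3/2} = o(1/n) is below the triangle threshold p ~ 1/n. Asymptotically E[X] ~ (c³/6)·n^{3(1−α)} = (8³/6)·n^{-1.5} → 0, so by Markov's inequality G has no triangles w.h.p.

E[X] ≈ 0.02886; in regime p = Θ(1/n^{3/2}) E[X] tends to 0 (below the triangle threshold p ~ 1/n).


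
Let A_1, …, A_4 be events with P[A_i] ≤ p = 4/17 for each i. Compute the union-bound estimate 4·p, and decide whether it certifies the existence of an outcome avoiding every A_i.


Union bound: P[∪_{i=1}^{4} A_i] ≤ Σ_i P[A_i] ≤ 4·p = 4·(4/17) = 16/17.
Numerically: 16/17 ≈ 0.9412.
Is 16/17 < 1? YES.
Since P[∪ A_i] ≤ 16/17 < 1, the complement has P[∩ A_i^c] ≥ 1 − 16/17 = 1/17 > 0, so some outcome avoids every A_i.

4·p = 16/17 ≈ 0.9412; existence CERTIFIED by the union bound.


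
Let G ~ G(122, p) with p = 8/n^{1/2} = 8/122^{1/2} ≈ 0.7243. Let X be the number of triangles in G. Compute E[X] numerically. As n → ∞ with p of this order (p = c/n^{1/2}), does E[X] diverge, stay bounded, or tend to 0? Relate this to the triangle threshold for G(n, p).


Number of potential triangles: C(122, 3) = 295240.
Each occurs with probability p³ ≈ (0.7243)³ ≈ 3.799533e-01.
By linearity: E[X] = C(122, 3)·p³ ≈ 295240 · 3.799533e-01 ≈ 112177.4108.
Since α = 1/2 < 1, p = c/n^{1/2} ≫ 1/n is above the triangle threshold p ~ 1/n. Asymptotically E[X] ~ (c³/6)·n^{3(1−α)} = (8³/6)·n^{1.5} → ∞; triangles are abundant w.h.p.

E[X] ≈ 112177.4108; in regime p = Θ(1/n^{1/2}) E[X] diverges (above the triangle threshold p ~ 1/n).


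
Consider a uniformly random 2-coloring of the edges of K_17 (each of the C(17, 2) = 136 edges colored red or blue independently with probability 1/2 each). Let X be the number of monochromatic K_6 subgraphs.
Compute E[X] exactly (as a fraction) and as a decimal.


Let X = Σ_S X_S over the C(17, 6) = 12376 subsets S of size 6, where X_S = 1 if the K_6 on S is monochromatic.
For a fixed S, the K_6 on S has C(6, 2) = 15 edges. P[all 15 edges red] = (1/2)^15, and likewise for blue, so P[monochromatic] = 2·(1/2)^15 = 2^{1 − 15} = 1/16384.
Summing: E[X] = C(17, 6) · 2^{1 − 15} = 12376 · 1/16384 = 1547/2048.
Numerically: E[X] ≈ 0.755371.

E[X] = C(17,6)·2^(1−C(6,2)) = 1547/2048 ≈ 0.755371.


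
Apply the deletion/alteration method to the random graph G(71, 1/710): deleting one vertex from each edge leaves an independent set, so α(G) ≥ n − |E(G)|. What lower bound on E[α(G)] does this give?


E[|E(G)|] = C(71, 2)·p = 2485 · (1/710) = 7/2.
E[α(G)] ≥ n − E[|E(G)|] = 71 − 7/2 = 135/2.
Numerically: ≈ 67.500.
(This is only a lower bound; the true E[α(G)] may be larger.)

E[α(G)] ≥ 135/2 ≈ 67.500.


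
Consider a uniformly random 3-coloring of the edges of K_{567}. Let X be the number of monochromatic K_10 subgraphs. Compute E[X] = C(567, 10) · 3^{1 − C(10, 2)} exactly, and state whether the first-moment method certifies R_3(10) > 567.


E[X] = C(567, 10) · 3^{1 − 45} = 873787071273467749398 · 3^{−44} = 873787071273467749398/984770902183611232881.
As a reduced fraction: E[X] = 10787494707079848758/12157665459056928801 ≈ 0.887.
Is E[X] < 1? YES.
Since E[X] < 1, there exists a 3-coloring of K_{567} with no monochromatic K_10; hence R_3(10) > 567.

E[X] = 10787494707079848758/12157665459056928801 ≈ 0.887; E[X] < 1, so R_3(10) > 567.


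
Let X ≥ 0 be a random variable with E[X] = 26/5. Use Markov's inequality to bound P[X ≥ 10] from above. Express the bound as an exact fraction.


μ = E[X] = 26/5, a = 10.
Markov: P[X ≥ 10] ≤ μ/a = (26/5)/10 = 13/25.
Numerically: ≈ 0.5200.
(Since a = 10 > μ = 5.2000, the bound 13/25 is < 1 and informative.)

P[X ≥ 10] ≤ 13/25 ≈ 0.5200.


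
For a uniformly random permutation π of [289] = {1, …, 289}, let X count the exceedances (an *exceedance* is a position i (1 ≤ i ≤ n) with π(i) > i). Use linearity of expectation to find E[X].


Write X = Σ_{i=1}^{289} X_i, where X_i = 1_{π(i) > i}.
For each fixed i, π(i) is uniform over {1, …, 289} (marginal of a uniform permutation), so P[π(i) > i] = (n − i)/n. Summing: Σ_{i=1}^{289} (n − i)/n = (0 + 1 + … + 288)/289 = 289(289 − 1)/(2·289) = (289 − 1)/2.
Hence E[X] = Σ_{i=1}^{289} (289 − i)/289 = 144 ≈ 144.0000.

E[X] = 144 = 144.0000.


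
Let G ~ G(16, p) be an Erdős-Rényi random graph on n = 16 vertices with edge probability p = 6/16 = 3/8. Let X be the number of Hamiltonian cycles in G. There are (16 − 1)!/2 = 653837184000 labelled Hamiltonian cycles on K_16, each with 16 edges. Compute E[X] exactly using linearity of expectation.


K_16 has (16 − 1)!/2 = 653837184000 labelled Hamiltonian cycles.
For each such Hamiltonian cycle H, let X_H = 1 if all 16 edges of H are present in G. Then P[X_H = 1] = p^{16} = (3/8)^{16} = 43046721/281474976710656.
By linearity: E[X] = Σ_H E[X_H] = 653837184000 · p^{16} = 653837184000 · 43046721/281474976710656 = 27485885585032875/274877906944.
Numerically: E[X] ≈ 1e+05.

E[X] = 653837184000 · (3/8)^{16} = 27485885585032875/274877906944 ≈ 1e+05.


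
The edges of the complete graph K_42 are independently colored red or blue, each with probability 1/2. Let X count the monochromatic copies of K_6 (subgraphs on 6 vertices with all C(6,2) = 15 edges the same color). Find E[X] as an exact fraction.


Let X = Σ_S X_S over the C(42, 6) = 5245786 subsets S of size 6, where X_S = 1 if the K_6 on S is monochromatic.
For a fixed S, the K_6 on S has C(6, 2) = 15 edges. P[all 15 edges red] = (1/2)^15, and likewise for blue, so P[monochromatic] = 2·(1/2)^15 = 2^{1 − 15} = 1/16384.
By linearity: E[X] = C(42, 6) · 2^{1 − 15} = 5245786 · 1/16384 = 2622893/8192.
Numerically: E[X] ≈ 320.1774.

E[X] = C(42,6)·2^(1−C(6,2)) = 2622893/8192 ≈ 320.1774.


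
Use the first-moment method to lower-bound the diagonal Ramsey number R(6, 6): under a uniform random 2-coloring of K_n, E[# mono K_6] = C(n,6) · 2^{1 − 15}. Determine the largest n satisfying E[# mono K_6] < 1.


We need C(n, 6) · 2^{1 − 15} < 1, i.e. C(n, 6) < 2^{15 − 1} = 16384.
Check values of n near the boundary:
  n = 11: C(11, 6) = 462; 462 < 16384? YES
  n = 12: C(12, 6) = 924; 924 < 16384? YES
  n = 13: C(13, 6) = 1716; 1716 < 16384? YES
  n = 14: C(14, 6) = 3003; 3003 < 16384? YES
  n = 15: C(15, 6) = 5005; 5005 < 16384? YES
  n = 16: C(16, 6) = 8008; 8008 < 16384? YES
  n = 17: C(17, 6) = 12376; 12376 < 16384? YES
  n = 18: C(18, 6) = 18564; 18564 < 16384? NO
  n = 19: C(19, 6) = 27132; 27132 < 16384? NO
  n = 20: C(20, 6) = 38760; 38760 < 16384? NO
The largest n with C(n, 6) < 16384 is n = 17 (where E[X] = 1547/2048 ≈ 0.75537). Hence R(6, 6) > 17, i.e. R(6, 6) ≥ 18.

Largest n = 17; hence R(6, 6) > 17.


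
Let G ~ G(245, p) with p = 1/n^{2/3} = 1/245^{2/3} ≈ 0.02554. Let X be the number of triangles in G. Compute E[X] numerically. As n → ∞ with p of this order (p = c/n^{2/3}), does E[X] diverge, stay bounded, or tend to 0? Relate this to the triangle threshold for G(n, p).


Number of potential triangles: C(245, 3) = 2421090.
Each occurs with probability p³ ≈ (0.02554)³ ≈ 1.6659725e-05.
By linearity: E[X] = C(245, 3)·p³ ≈ 2421090 · 1.6659725e-05 ≈ 40.33469.
Since α = 2/3 < 1, p = c/n^{2/3} ≫ 1/n is above the triangle threshold p ~ 1/n. Asymptotically E[X] ~ (c³/6)·n^{3(1−α)} = (1³/6)·n^{1} → ∞; triangles are abundant w.h.p.

E[X] ≈ 40.33469; in regime p = Θ(1/n^{2/3}) E[X] diverges (above the triangle threshold p ~ 1/n).


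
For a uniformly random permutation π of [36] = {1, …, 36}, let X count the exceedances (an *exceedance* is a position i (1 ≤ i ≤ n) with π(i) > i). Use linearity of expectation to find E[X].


Write X = Σ_{i=1}^{36} X_i, where X_i = 1_{π(i) > i}.
For each fixed i, π(i) is uniform over {1, …, 36} (marginal of a uniform permutation), so P[π(i) > i] = (n − i)/n. Summing: Σ_{i=1}^{36} (n − i)/n = (0 + 1 + … + 35)/36 = 36(36 − 1)/(2·36) = (36 − 1)/2.
Hence E[X] = Σ_{i=1}^{36} (36 − i)/36 = 35/2 ≈ 17.500.

E[X] = 35/2 = 17.500.


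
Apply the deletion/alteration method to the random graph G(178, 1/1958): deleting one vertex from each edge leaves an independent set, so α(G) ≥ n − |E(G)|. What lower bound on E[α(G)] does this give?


E[|E(G)|] = C(178, 2)·p = 15753 · (1/1958) = 177/22.
E[α(G)] ≥ n − E[|E(G)|] = 178 − 177/22 = 3739/22.
Numerically: ≈ 169.9545.
(This is only a lower bound; the true E[α(G)] may be larger.)

E[α(G)] ≥ 3739/22 ≈ 169.9545.


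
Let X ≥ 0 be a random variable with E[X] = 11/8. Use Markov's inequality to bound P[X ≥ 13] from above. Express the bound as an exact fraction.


μ = E[X] = 11/8, a = 13.
Markov: P[X ≥ 13] ≤ μ/a = (11/8)/13 = 11/104.
Numerically: ≈ 0.1058.
(Since a = 13 > μ = 1.3750, the bound 11/104 is < 1 and informative.)

P[X ≥ 13] ≤ 11/104 ≈ 0.1058.


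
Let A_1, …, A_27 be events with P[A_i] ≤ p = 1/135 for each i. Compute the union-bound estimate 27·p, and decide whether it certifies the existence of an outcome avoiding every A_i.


Union bound: P[∪_{i=1}^{27} A_i] ≤ Σ_i P[A_i] ≤ 27·p = 27·(1/135) = 1/5.
Numerically: 1/5 ≈ 0.20000.
Is 1/5 < 1? YES.
Since P[∪ A_i] ≤ 1/5 < 1, the complement has P[∩ A_i^c] ≥ 1 − 1/5 = 4/5 > 0, so some outcome avoids every A_i.

27·p = 1/5 ≈ 0.20000; existence CERTIFIED by the union bound.


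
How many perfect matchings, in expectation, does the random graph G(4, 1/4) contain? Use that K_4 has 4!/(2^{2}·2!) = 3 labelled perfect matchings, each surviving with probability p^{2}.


K_4 has 4!/(2^{2}·2!) = 3 labelled perfect matchings.
For each such perfect matching H, let X_H = 1 if all 2 edges of H are present in G. Then P[X_H = 1] = p^{2} = (1/4)^{2} = 1/16.
By linearity of expectation: E[X] = Σ_H E[X_H] = 3 · p^{2} = 3 · 1/16 = 3/16.
Numerically: E[X] ≈ 0.1875.

E[X] = 3 · (1/4)^{2} = 3/16 ≈ 0.1875.


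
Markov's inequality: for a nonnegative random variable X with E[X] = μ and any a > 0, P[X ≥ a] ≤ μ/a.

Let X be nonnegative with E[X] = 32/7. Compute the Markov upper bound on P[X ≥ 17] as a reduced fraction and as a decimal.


μ = E[X] = 32/7, a = 17.
Markov: P[X ≥ 17] ≤ μ/a = (32/7)/17 = 32/119.
Numerically: ≈ 0.2689.
(Since a = 17 > μ = 4.5714, the bound 32/119 is < 1 and informative.)

P[X ≥ 17] ≤ 32/119 ≈ 0.2689.


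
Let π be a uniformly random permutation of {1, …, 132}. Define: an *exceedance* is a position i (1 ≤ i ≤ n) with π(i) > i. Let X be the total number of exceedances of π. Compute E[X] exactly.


Write X = Σ_{i=1}^{132} X_i, where X_i = 1_{π(i) > i}.
For each fixed i, π(i) is uniform over {1, …, 132} (marginal of a uniform permutation), so P[π(i) > i] = (n − i)/n. Summing: Σ_{i=1}^{132} (n − i)/n = (0 + 1 + … + 131)/132 = 132(132 − 1)/(2·132) = (132 − 1)/2.
Hence E[X] = Σ_{i=1}^{132} (132 − i)/132 = 131/2 ≈ 65.500000.

E[X] = 131/2 = 65.500000.


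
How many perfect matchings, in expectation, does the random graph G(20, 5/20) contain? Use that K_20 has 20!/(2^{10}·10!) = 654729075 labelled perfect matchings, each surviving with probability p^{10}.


K_20 has 20!/(2^{10}·10!) = 654729075 labelled perfect matchings.
For each such perfect matching H, let X_H = 1 if all 10 edges of H are present in G. Then P[X_H = 1] = p^{10} = (1/4)^{10} = 1/1048576.
By linearity of expectation: E[X] = Σ_H E[X_H] = 654729075 · p^{10} = 654729075 · 1/1048576 = 654729075/1048576.
Numerically: E[X] ≈ 624.398.

E[X] = 654729075 · (1/4)^{10} = 654729075/1048576 ≈ 624.398.


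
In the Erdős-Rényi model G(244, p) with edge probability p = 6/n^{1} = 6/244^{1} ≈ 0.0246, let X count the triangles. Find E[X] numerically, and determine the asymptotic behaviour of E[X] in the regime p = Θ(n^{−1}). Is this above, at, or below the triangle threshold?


Number of potential triangles: C(244, 3) = 2391444.
Each occurs with probability p³ ≈ (0.0246)³ ≈ 1.48691e-05.
By linearity: E[X] = C(244, 3)·p³ ≈ 2391444 · 1.48691e-05 ≈ 35.559.
Here α = 1, so p = 6/n is exactly at the triangle threshold p ~ 1/n. Asymptotically E[X] → c³/6 = 6³/6 = 36 ≈ 36.000, a bounded constant. In this regime the triangle count is asymptotically Poisson(c³/6).

E[X] ≈ 35.559; in regime p = Θ(1/n^{1}) E[X] stays bounded (at the triangle threshold p ~ 1/n).


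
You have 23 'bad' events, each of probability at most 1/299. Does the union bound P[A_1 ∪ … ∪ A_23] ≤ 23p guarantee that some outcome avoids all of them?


Union bound: P[∪_{i=1}^{23} A_i] ≤ Σ_i P[A_i] ≤ 23·p = 23·(1/299) = 1/13.
Numerically: 1/13 ≈ 0.07692.
Is 1/13 < 1? YES.
Since P[∪ A_i] ≤ 1/13 < 1, the complement has P[∩ A_i^c] ≥ 1 − 1/13 = 12/13 > 0, so some outcome avoids every A_i.

23·p = 1/13 ≈ 0.07692; existence CERTIFIED by the union bound.


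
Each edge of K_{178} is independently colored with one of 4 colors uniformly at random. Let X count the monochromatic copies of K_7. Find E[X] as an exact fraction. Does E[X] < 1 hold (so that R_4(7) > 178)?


E[X] = C(178, 7) · 4^{1 − 21} = 996867063280 · 4^{−20} = 996867063280/1099511627776.
As a reduced fraction: E[X] = 62304191455/68719476736 ≈ 0.906645.
Is E[X] < 1? YES.
Since E[X] < 1, there exists a 4-coloring of K_{178} with no monochromatic K_7; hence R_4(7) > 178.

E[X] = 62304191455/68719476736 ≈ 0.906645; E[X] < 1, so R_4(7) > 178.


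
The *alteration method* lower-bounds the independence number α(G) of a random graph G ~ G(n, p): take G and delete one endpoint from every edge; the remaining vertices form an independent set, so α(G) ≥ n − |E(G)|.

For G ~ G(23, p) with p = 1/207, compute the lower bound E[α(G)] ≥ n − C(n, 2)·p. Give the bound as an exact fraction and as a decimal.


E[|E(G)|] = C(23, 2)·p = 253 · (1/207) = 11/9.
E[α(G)] ≥ n − E[|E(G)|] = 23 − 11/9 = 196/9.
Numerically: ≈ 21.7778.
(This is only a lower bound; the true E[α(G)] may be larger.)

E[α(G)] ≥ 196/9 ≈ 21.7778.


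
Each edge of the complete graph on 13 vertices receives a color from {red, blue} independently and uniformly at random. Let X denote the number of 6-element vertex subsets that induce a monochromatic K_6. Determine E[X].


Let X = Σ_S X_S over the C(13, 6) = 1716 subsets S of size 6, where X_S = 1 if the K_6 on S is monochromatic.
For a fixed S, the K_6 on S has C(6, 2) = 15 edges. P[all 15 edges red] = (1/2)^15, and likewise for blue, so P[monochromatic] = 2·(1/2)^15 = 2^{1 − 15} = 1/16384.
Summing: E[X] = C(13, 6) · 2^{1 − 15} = 1716 · 1/16384 = 429/4096.
Numerically: E[X] ≈ 0.1047.

E[X] = C(13,6)·2^(1−C(6,2)) = 429/4096 ≈ 0.1047.


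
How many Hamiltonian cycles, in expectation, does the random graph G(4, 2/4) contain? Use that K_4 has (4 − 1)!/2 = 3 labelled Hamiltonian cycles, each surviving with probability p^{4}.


K_4 has (4 − 1)!/2 = 3 labelled Hamiltonian cycles.
For each such Hamiltonian cycle H, let X_H = 1 if all 4 edges of H are present in G. Then P[X_H = 1] = p^{4} = (1/2)^{4} = 1/16.
Summing the indicators: E[X] = Σ_H E[X_H] = 3 · p^{4} = 3 · 1/16 = 3/16.
Numerically: E[X] ≈ 0.1875.

E[X] = 3 · (1/2)^{4} = 3/16 ≈ 0.1875.


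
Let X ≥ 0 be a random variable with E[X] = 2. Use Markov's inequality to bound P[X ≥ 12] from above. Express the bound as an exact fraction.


μ = E[X] = 2, a = 12.
Markov: P[X ≥ 12] ≤ μ/a = (2)/12 = 1/6.
Numerically: ≈ 0.166667.
(Since a = 12 > μ = 2.000000, the bound 1/6 is < 1 and informative.)

P[X ≥ 12] ≤ 1/6 ≈ 0.166667.


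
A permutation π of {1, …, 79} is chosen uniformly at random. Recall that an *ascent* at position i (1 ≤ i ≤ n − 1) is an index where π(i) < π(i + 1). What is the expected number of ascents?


Write X = Σ X_I over i = 1, …, 78, with X_I the indicator of one ascent.
There are 78 indicators.
For each fixed i, the pair (π(i), π(i+1)) is a uniformly random ordered pair of distinct values from {1, …, 79}; by symmetry P[π(i) < π(i+1)] = 1/2.
By linearity: E[X] = 78 · (1/2) = (79 − 1) · (1/2) = 39 ≈ 39.0000.

E[X] = 39 = 39.0000.


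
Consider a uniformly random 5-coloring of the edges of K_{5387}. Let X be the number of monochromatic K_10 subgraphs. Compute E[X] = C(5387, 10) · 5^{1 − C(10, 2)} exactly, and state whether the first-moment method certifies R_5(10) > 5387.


E[X] = C(5387, 10) · 5^{1 − 45} = 5624406917627224603154306376491 · 5^{−44} = 5624406917627224603154306376491/5684341886080801486968994140625.
As a reduced fraction: E[X] = 5624406917627224603154306376491/5684341886080801486968994140625 ≈ 0.98946.
Is E[X] < 1? YES.
Since E[X] < 1, there exists a 5-coloring of K_{5387} with no monochromatic K_10; hence R_5(10) > 5387.

E[X] = 5624406917627224603154306376491/5684341886080801486968994140625 ≈ 0.98946; E[X] < 1, so R_5(10) > 5387.


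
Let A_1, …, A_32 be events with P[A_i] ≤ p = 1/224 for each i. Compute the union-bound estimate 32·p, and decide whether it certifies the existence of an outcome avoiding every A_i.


Union bound: P[∪_{i=1}^{32} A_i] ≤ Σ_i P[A_i] ≤ 32·p = 32·(1/224) = 1/7.
Numerically: 1/7 ≈ 0.14286.
Is 1/7 < 1? YES.
Since P[∪ A_i] ≤ 1/7 < 1, the complement has P[∩ A_i^c] ≥ 1 − 1/7 = 6/7 > 0, so some outcome avoids every A_i.

32·p = 1/7 ≈ 0.14286; existence CERTIFIED by the union bound.


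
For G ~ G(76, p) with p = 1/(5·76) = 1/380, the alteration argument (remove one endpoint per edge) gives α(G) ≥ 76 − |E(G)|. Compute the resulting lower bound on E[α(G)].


E[|E(G)|] = C(76, 2)·p = 2850 · (1/380) = 15/2.
E[α(G)] ≥ n − E[|E(G)|] = 76 − 15/2 = 137/2.
Numerically: ≈ 68.50000.
(This is only a lower bound; the true E[α(G)] may be larger.)

E[α(G)] ≥ 137/2 ≈ 68.50000.


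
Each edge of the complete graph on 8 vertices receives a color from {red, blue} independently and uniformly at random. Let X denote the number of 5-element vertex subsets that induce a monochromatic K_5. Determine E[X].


Let X = Σ_S X_S over the C(8, 5) = 56 subsets S of size 5, where X_S = 1 if the K_5 on S is monochromatic.
For a fixed S, the K_5 on S has C(5, 2) = 10 edges. P[all 10 edges red] = (1/2)^10, and likewise for blue, so P[monochromatic] = 2·(1/2)^10 = 2^{1 − 10} = 1/512.
By linearity: E[X] = C(8, 5) · 2^{1 − 10} = 56 · 1/512 = 7/64.
Numerically: E[X] ≈ 0.109375.

E[X] = C(8,5)·2^(1−C(5,2)) = 7/64 ≈ 0.109375.


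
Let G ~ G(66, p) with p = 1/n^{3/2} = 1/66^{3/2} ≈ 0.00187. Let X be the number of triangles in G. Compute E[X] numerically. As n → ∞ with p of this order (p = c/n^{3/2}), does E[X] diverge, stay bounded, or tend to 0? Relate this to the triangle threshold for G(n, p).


Number of potential triangles: C(66, 3) = 45760.
Each occurs with probability p³ ≈ (0.00187)³ ≈ 6.48713e-09.
By linearity: E[X] = C(66, 3)·p³ ≈ 45760 · 6.48713e-09 ≈ 0.000.
Since α = 3/2 > 1, p = c/n^{3/2} = o(1/n) is below the triangle threshold p ~ 1/n. Asymptotically E[X] ~ (c³/6)·n^{3(1−α)} = (1³/6)·n^{-1.5} → 0, so by Markov's inequality G has no triangles w.h.p.

E[X] ≈ 0.000; in regime p = Θ(1/n^{3/2}) E[X] tends to 0 (below the triangle threshold p ~ 1/n).


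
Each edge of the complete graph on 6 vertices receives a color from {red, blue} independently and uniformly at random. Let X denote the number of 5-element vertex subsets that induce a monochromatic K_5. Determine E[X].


Let X = Σ_S X_S over the C(6, 5) = 6 subsets S of size 5, where X_S = 1 if the K_5 on S is monochromatic.
For a fixed S, the K_5 on S has C(5, 2) = 10 edges. P[all 10 edges red] = (1/2)^10, and likewise for blue, so P[monochromatic] = 2·(1/2)^10 = 2^{1 − 10} = 1/512.
Summing: E[X] = C(6, 5) · 2^{1 − 10} = 6 · 1/512 = 3/256.
Numerically: E[X] ≈ 0.01172.

E[X] = C(6,5)·2^(1−C(5,2)) = 3/256 ≈ 0.01172.


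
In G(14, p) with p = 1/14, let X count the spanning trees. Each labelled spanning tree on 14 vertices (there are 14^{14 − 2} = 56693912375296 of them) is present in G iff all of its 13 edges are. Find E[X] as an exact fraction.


K_14 has 14^{14 − 2} = 56693912375296 labelled spanning trees.
For each such spanning tree H, let X_H = 1 if all 13 edges of H are present in G. Then P[X_H = 1] = p^{13} = (1/14)^{13} = 1/793714773254144.
By linearity of expectation: E[X] = Σ_H E[X_H] = 56693912375296 · p^{13} = 56693912375296 · 1/793714773254144 = 1/14.
Numerically: E[X] ≈ 0.0714.

E[X] = 56693912375296 · (1/14)^{13} = 1/14 ≈ 0.0714.


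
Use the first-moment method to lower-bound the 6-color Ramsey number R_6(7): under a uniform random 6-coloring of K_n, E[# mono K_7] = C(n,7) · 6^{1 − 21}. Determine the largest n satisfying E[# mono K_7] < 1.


We need C(n, 7) · 6^{1 − 21} < 1, i.e. C(n, 7) < 6^{21 − 1} = 3656158440062976.
Check values of n near the boundary:
  n = 566: C(566, 7) = 3557206237959440; 3557206237959440 < 3656158440062976? YES
  n = 567: C(567, 7) = 3601671315933933; 3601671315933933 < 3656158440062976? YES
  n = 568: C(568, 7) = 3646611956239704; 3646611956239704 < 3656158440062976? YES
  n = 569: C(569, 7) = 3692032389858348; 3692032389858348 < 3656158440062976? NO
  n = 570: C(570, 7) = 3737936877831720; 3737936877831720 < 3656158440062976? NO
The largest n with C(n, 7) < 3656158440062976 is n = 568 (where E[X] = 16882462760369/16926659444736 ≈ 0.997). Hence R_6(7) > 568, i.e. R_6(7) ≥ 569.

Largest n = 568; hence R_6(7) > 568.


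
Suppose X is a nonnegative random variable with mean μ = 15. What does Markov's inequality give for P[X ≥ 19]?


μ = E[X] = 15, a = 19.
Markov: P[X ≥ 19] ≤ μ/a = (15)/19 = 15/19.
Numerically: ≈ 0.789474.
(Since a = 19 > μ = 15.000000, the bound 15/19 is < 1 and informative.)

P[X ≥ 19] ≤ 15/19 ≈ 0.789474.


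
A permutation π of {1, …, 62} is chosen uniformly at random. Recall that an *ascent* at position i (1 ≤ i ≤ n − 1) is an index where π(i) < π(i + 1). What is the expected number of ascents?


Write X = Σ X_I over i = 1, …, 61, with X_I the indicator of one ascent.
There are 61 indicators.
For each fixed i, the pair (π(i), π(i+1)) is a uniformly random ordered pair of distinct values from {1, …, 62}; by symmetry P[π(i) < π(i+1)] = 1/2.
By linearity: E[X] = 61 · (1/2) = (62 − 1) · (1/2) = 61/2 ≈ 30.5000.

E[X] = 61/2 = 30.5000.


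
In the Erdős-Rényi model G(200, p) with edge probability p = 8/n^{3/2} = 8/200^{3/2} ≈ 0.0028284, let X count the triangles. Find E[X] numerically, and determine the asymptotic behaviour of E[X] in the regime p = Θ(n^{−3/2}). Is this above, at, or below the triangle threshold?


Number of potential triangles: C(200, 3) = 1313400.
Each occurs with probability p³ ≈ (0.0028284)³ ≈ 2.2627417e-08.
By linearity: E[X] = C(200, 3)·p³ ≈ 1313400 · 2.2627417e-08 ≈ 0.02972.
Since α = 3/2 > 1, p = c/n^{3/2} = o(1/n) is below the triangle threshold p ~ 1/n. Asymptotically E[X] ~ (c³/6)·n^{3(1−α)} = (8³/6)·n^{-1.5} → 0, so by Markov's inequality G has no triangles w.h.p.

E[X] ≈ 0.02972; in regime p = Θ(1/n^{3/2}) E[X] tends to 0 (below the triangle threshold p ~ 1/n).


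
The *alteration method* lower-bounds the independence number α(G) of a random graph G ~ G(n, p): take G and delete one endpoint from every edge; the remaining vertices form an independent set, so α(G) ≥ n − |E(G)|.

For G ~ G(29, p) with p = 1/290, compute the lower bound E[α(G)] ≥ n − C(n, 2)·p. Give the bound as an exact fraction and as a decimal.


E[|E(G)|] = C(29, 2)·p = 406 · (1/290) = 7/5.
E[α(G)] ≥ n − E[|E(G)|] = 29 − 7/5 = 138/5.
Numerically: ≈ 27.6000.
(This is only a lower bound; the true E[α(G)] may be larger.)

E[α(G)] ≥ 138/5 ≈ 27.6000.


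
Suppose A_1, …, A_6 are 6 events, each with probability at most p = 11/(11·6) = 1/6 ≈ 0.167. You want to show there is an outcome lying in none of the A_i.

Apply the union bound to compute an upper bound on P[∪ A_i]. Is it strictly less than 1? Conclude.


Union bound: P[∪_{i=1}^{6} A_i] ≤ Σ_i P[A_i] ≤ 6·p = 6·(1/6) = 1.
Numerically: 1 ≈ 1.000.
Is 1 < 1? NO.
Since the bound 1 is ≥ 1, the union bound is uninformative here; it does NOT by itself certify existence.

6·p = 1 ≈ 1.000; existence NOT certified by the union bound.


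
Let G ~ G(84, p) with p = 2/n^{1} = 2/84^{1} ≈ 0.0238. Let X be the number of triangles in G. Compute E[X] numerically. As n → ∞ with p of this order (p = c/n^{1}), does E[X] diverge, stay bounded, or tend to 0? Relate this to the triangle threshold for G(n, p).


Number of potential triangles: C(84, 3) = 95284.
Each occurs with probability p³ ≈ (0.0238)³ ≈ 1.34975e-05.
By linearity: E[X] = C(84, 3)·p³ ≈ 95284 · 1.34975e-05 ≈ 1.286.
Here α = 1, so p = 2/n is exactly at the triangle threshold p ~ 1/n. Asymptotically E[X] → c³/6 = 2³/6 = 4/3 ≈ 1.333, a bounded constant. In this regime the triangle count is asymptotically Poisson(c³/6).

E[X] ≈ 1.286; in regime p = Θ(1/n^{1}) E[X] stays bounded (at the triangle threshold p ~ 1/n).


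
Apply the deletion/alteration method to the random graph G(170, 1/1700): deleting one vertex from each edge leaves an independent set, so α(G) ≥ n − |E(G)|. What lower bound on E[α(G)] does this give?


E[|E(G)|] = C(170, 2)·p = 14365 · (1/1700) = 169/20.
E[α(G)] ≥ n − E[|E(G)|] = 170 − 169/20 = 3231/20.
Numerically: ≈ 161.550.
(This is only a lower bound; the true E[α(G)] may be larger.)

E[α(G)] ≥ 3231/20 ≈ 161.550.


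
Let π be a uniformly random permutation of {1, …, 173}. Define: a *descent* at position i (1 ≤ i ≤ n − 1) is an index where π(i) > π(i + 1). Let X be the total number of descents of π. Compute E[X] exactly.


Write X = Σ X_I over i = 1, …, 172, with X_I the indicator of one descent.
There are 172 indicators.
For each fixed i, the pair (π(i), π(i+1)) is a uniformly random ordered pair of distinct values from {1, …, 173}; by symmetry P[π(i) > π(i+1)] = 1/2.
By linearity: E[X] = 172 · (1/2) = (173 − 1) · (1/2) = 86 ≈ 86.0000.

E[X] = 86 = 86.0000.


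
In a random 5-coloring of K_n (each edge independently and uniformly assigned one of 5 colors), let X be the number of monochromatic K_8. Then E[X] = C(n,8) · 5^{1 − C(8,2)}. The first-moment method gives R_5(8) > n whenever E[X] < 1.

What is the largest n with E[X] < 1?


We need C(n, 8) · 5^{1 − 28} < 1, i.e. C(n, 8) < 5^{28 − 1} = 7450580596923828125.
Check values of n near the boundary:
  n = 861: C(861, 8) = 7250034996615275865; 7250034996615275865 < 7450580596923828125? YES
  n = 862: C(862, 8) = 7317951015318931845; 7317951015318931845 < 7450580596923828125? YES
  n = 863: C(863, 8) = 7386423071602617757; 7386423071602617757 < 7450580596923828125? YES
  n = 864: C(864, 8) = 7455455062926006708; 7455455062926006708 < 7450580596923828125? NO
  n = 865: C(865, 8) = 7525050909487743060; 7525050909487743060 < 7450580596923828125? NO
  n = 866: C(866, 8) = 7595214554331451620; 7595214554331451620 < 7450580596923828125? NO
The largest n with C(n, 8) < 7450580596923828125 is n = 863 (where E[X] = 7386423071602617757/7450580596923828125 ≈ 0.99139). Hence R_5(8) > 863, i.e. R_5(8) ≥ 864.

Largest n = 863; hence R_5(8) > 863.


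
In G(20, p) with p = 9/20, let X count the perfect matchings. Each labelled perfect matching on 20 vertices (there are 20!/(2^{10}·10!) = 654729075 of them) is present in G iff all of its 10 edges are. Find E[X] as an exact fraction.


K_20 has 20!/(2^{10}·10!) = 654729075 labelled perfect matchings.
For each such perfect matching H, let X_H = 1 if all 10 edges of H are present in G. Then P[X_H = 1] = p^{10} = (9/20)^{10} = 3486784401/10240000000000.
Summing the indicators: E[X] = Σ_H E[X_H] = 654729075 · p^{10} = 654729075 · 3486784401/10240000000000 = 91315965023646363/409600000000.
Numerically: E[X] ≈ 2.2294e+05.

E[X] = 654729075 · (9/20)^{10} = 91315965023646363/409600000000 ≈ 2.2294e+05.


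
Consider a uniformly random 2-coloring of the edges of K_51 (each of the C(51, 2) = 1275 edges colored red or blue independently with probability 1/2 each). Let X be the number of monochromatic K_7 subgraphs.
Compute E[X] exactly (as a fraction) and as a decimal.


Let X = Σ_S X_S over the C(51, 7) = 115775100 subsets S of size 7, where X_S = 1 if the K_7 on S is monochromatic.
For a fixed S, the K_7 on S has C(7, 2) = 21 edges. P[all 21 edges red] = (1/2)^21, and likewise for blue, so P[monochromatic] = 2·(1/2)^21 = 2^{1 − 21} = 1/1048576.
By linearity: E[X] = C(51, 7) · 2^{1 − 21} = 115775100 · 1/1048576 = 28943775/262144.
Numerically: E[X] ≈ 110.41174.

E[X] = C(51,7)·2^(1−C(7,2)) = 28943775/262144 ≈ 110.41174.


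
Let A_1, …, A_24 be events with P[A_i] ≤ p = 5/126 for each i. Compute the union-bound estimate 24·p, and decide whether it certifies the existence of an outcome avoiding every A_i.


Union bound: P[∪_{i=1}^{24} A_i] ≤ Σ_i P[A_i] ≤ 24·p = 24·(5/126) = 20/21.
Numerically: 20/21 ≈ 0.9523810.
Is 20/21 < 1? YES.
Since P[∪ A_i] ≤ 20/21 < 1, the complement has P[∩ A_i^c] ≥ 1 − 20/21 = 1/21 > 0, so some outcome avoids every A_i.

24·p = 20/21 ≈ 0.9523810; existence CERTIFIED by the union bound.


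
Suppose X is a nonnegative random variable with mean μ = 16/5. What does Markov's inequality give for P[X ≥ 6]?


μ = E[X] = 16/5, a = 6.
Markov: P[X ≥ 6] ≤ μ/a = (16/5)/6 = 8/15.
Numerically: ≈ 0.5333.
(Since a = 6 > μ = 3.2000, the bound 8/15 is < 1 and informative.)

P[X ≥ 6] ≤ 8/15 ≈ 0.5333.


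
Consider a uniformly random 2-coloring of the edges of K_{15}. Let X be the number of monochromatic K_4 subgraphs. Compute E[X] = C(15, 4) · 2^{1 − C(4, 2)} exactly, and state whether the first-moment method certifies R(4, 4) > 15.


E[X] = C(15, 4) · 2^{1 − 6} = 1365 · 2^{−5} = 1365/32.
As a reduced fraction: E[X] = 1365/32 ≈ 42.65625.
Is E[X] < 1? NO.
Since E[X] ≥ 1, the first-moment bound is inconclusive at n = 15; it does NOT by itself certify R(4, 4) > 15.

E[X] = 1365/32 ≈ 42.65625; E[X] ≥ 1; first-moment method inconclusive here.


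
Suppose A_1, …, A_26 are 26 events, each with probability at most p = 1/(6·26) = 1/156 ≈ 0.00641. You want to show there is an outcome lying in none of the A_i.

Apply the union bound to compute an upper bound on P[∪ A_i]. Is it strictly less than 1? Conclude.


Union bound: P[∪_{i=1}^{26} A_i] ≤ Σ_i P[A_i] ≤ 26·p = 26·(1/156) = 1/6.
Numerically: 1/6 ≈ 0.16667.
Is 1/6 < 1? YES.
Since P[∪ A_i] ≤ 1/6 < 1, the complement has P[∩ A_i^c] ≥ 1 − 1/6 = 5/6 > 0, so some outcome avoids every A_i.

26·p = 1/6 ≈ 0.16667; existence CERTIFIED by the union bound.


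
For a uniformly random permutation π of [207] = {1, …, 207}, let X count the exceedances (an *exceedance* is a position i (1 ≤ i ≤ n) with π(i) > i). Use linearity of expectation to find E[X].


Write X = Σ_{i=1}^{207} X_i, where X_i = 1_{π(i) > i}.
For each fixed i, π(i) is uniform over {1, …, 207} (marginal of a uniform permutation), so P[π(i) > i] = (n − i)/n. Summing: Σ_{i=1}^{207} (n − i)/n = (0 + 1 + … + 206)/207 = 207(207 − 1)/(2·207) = (207 − 1)/2.
Hence E[X] = Σ_{i=1}^{207} (207 − i)/207 = 103 ≈ 103.000000.

E[X] = 103 = 103.000000.


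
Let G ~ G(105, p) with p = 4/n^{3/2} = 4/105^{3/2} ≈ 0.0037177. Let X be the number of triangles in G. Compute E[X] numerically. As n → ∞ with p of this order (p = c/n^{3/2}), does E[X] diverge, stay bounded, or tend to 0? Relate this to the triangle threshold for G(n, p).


Number of potential triangles: C(105, 3) = 187460.
Each occurs with probability p³ ≈ (0.0037177)³ ≈ 5.1384026e-08.
By linearity: E[X] = C(105, 3)·p³ ≈ 187460 · 5.1384026e-08 ≈ 0.00963.
Since α = 3/2 > 1, p = c/n^{3/2} = o(1/n) is below the triangle threshold p ~ 1/n. Asymptotically E[X] ~ (c³/6)·n^{3(1−α)} = (4³/6)·n^{-1.5} → 0, so by Markov's inequality G has no triangles w.h.p.

E[X] ≈ 0.00963; in regime p = Θ(1/n^{3/2}) E[X] tends to 0 (below the triangle threshold p ~ 1/n).


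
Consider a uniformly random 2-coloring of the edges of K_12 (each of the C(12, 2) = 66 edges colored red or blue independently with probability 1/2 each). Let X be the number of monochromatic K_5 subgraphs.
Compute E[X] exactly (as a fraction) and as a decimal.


Let X = Σ_S X_S over the C(12, 5) = 792 subsets S of size 5, where X_S = 1 if the K_5 on S is monochromatic.
For a fixed S, the K_5 on S has C(5, 2) = 10 edges. P[all 10 edges red] = (1/2)^10, and likewise for blue, so P[monochromatic] = 2·(1/2)^10 = 2^{1 − 10} = 1/512.
By linearity: E[X] = C(12, 5) · 2^{1 − 10} = 792 · 1/512 = 99/64.
Numerically: E[X] ≈ 1.547.

E[X] = C(12,5)·2^(1−C(5,2)) = 99/64 ≈ 1.547.


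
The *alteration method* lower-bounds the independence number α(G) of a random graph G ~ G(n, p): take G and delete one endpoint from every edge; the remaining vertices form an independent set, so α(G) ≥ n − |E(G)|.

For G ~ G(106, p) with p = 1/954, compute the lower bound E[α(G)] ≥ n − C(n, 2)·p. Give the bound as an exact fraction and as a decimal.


E[|E(G)|] = C(106, 2)·p = 5565 · (1/954) = 35/6.
E[α(G)] ≥ n − E[|E(G)|] = 106 − 35/6 = 601/6.
Numerically: ≈ 100.167.
(This is only a lower bound; the true E[α(G)] may be larger.)

E[α(G)] ≥ 601/6 ≈ 100.167.


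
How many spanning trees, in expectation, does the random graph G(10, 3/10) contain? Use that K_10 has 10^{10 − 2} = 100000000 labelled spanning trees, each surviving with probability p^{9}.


K_10 has 10^{10 − 2} = 100000000 labelled spanning trees.
For each such spanning tree H, let X_H = 1 if all 9 edges of H are present in G. Then P[X_H = 1] = p^{9} = (3/10)^{9} = 19683/1000000000.
By linearity: E[X] = Σ_H E[X_H] = 100000000 · p^{9} = 100000000 · 19683/1000000000 = 19683/10.
Numerically: E[X] ≈ 1.97e+03.

E[X] = 100000000 · (3/10)^{9} = 19683/10 ≈ 1.97e+03.


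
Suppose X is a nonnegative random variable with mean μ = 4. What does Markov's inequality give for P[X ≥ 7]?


μ = E[X] = 4, a = 7.
Markov: P[X ≥ 7] ≤ μ/a = (4)/7 = 4/7.
Numerically: ≈ 0.5714.
(Since a = 7 > μ = 4.0000, the bound 4/7 is < 1 and informative.)

P[X ≥ 7] ≤ 4/7 ≈ 0.5714.


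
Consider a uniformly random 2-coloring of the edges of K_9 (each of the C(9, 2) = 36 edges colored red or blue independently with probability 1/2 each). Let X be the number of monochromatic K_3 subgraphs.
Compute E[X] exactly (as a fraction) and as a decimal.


Let X = Σ_S X_S over the C(9, 3) = 84 subsets S of size 3, where X_S = 1 if the K_3 on S is monochromatic.
For a fixed S, the K_3 on S has C(3, 2) = 3 edges. P[all 3 edges red] = (1/2)^3, and likewise for blue, so P[monochromatic] = 2·(1/2)^3 = 2^{1 − 3} = 1/4.
Summing: E[X] = C(9, 3) · 2^{1 − 3} = 84 · 1/4 = 21.
Numerically: E[X] ≈ 21.000000.

E[X] = C(9,3)·2^(1−C(3,2)) = 21 ≈ 21.000000.


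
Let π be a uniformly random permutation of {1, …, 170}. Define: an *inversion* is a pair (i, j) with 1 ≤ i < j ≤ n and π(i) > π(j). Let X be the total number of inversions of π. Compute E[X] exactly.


Write X = Σ X_I over the C(170, 2) = 14365 pairs i < j, with X_I the indicator of one inversion.
There are 14365 indicators.
For each fixed pair i < j, the values π(i) and π(j) are two distinct elements of {1, …, 170} in uniformly random order; by symmetry P[π(i) > π(j)] = 1/2.
By linearity: E[X] = 14365 · (1/2) = C(170, 2) · (1/2) = 14365/2 = 14365/2 ≈ 7182.500000.

E[X] = 14365/2 = 7182.500000.


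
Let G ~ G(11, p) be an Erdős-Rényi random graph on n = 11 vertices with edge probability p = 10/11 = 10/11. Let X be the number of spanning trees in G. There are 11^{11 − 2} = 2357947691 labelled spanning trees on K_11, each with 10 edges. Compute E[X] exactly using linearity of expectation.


K_11 has 11^{11 − 2} = 2357947691 labelled spanning trees.
For each such spanning tree H, let X_H = 1 if all 10 edges of H are present in G. Then P[X_H = 1] = p^{10} = (10/11)^{10} = 10000000000/25937424601.
By linearity of expectation: E[X] = Σ_H E[X_H] = 2357947691 · p^{10} = 2357947691 · 10000000000/25937424601 = 10000000000/11.
Numerically: E[X] ≈ 9.091e+08.

E[X] = 2357947691 · (10/11)^{10} = 10000000000/11 ≈ 9.091e+08.


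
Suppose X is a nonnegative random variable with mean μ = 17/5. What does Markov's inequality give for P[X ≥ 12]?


μ = E[X] = 17/5, a = 12.
Markov: P[X ≥ 12] ≤ μ/a = (17/5)/12 = 17/60.
Numerically: ≈ 0.2833.
(Since a = 12 > μ = 3.4000, the bound 17/60 is < 1 and informative.)

P[X ≥ 12] ≤ 17/60 ≈ 0.2833.


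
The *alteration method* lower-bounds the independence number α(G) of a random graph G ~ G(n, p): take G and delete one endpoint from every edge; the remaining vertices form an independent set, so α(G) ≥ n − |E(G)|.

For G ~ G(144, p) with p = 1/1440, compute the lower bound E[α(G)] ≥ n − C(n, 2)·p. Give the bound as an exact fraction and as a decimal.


E[|E(G)|] = C(144, 2)·p = 10296 · (1/1440) = 143/20.
E[α(G)] ≥ n − E[|E(G)|] = 144 − 143/20 = 2737/20.
Numerically: ≈ 136.850000.
(This is only a lower bound; the true E[α(G)] may be larger.)

E[α(G)] ≥ 2737/20 ≈ 136.850000.


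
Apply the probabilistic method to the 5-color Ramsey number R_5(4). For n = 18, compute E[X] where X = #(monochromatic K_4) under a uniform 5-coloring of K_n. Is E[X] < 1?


E[X] = C(18, 4) · 5^{1 − 6} = 3060 · 5^{−5} = 3060/3125.
As a reduced fraction: E[X] = 612/625 ≈ 0.9792.
Is E[X] < 1? YES.
Since E[X] < 1, there exists a 5-coloring of K_{18} with no monochromatic K_4; hence R_5(4) > 18.

E[X] = 612/625 ≈ 0.9792; E[X] < 1, so R_5(4) > 18.


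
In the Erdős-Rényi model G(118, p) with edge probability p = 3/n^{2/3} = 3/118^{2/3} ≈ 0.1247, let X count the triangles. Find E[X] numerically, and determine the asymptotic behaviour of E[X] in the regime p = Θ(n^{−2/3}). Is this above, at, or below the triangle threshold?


Number of potential triangles: C(118, 3) = 266916.
Each occurs with probability p³ ≈ (0.1247)³ ≈ 1.939098e-03.
By linearity: E[X] = C(118, 3)·p³ ≈ 266916 · 1.939098e-03 ≈ 517.5763.
Since α = 2/3 < 1, p = c/n^{2/3} ≫ 1/n is above the triangle threshold p ~ 1/n. Asymptotically E[X] ~ (c³/6)·n^{3(1−α)} = (3³/6)·n^{1} → ∞; triangles are abundant w.h.p.

E[X] ≈ 517.5763; in regime p = Θ(1/n^{2/3}) E[X] diverges (above the triangle threshold p ~ 1/n).


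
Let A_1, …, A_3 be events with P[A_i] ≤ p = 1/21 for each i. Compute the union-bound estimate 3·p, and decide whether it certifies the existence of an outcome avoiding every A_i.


Union bound: P[∪_{i=1}^{3} A_i] ≤ Σ_i P[A_i] ≤ 3·p = 3·(1/21) = 1/7.
Numerically: 1/7 ≈ 0.142857.
Is 1/7 < 1? YES.
Since P[∪ A_i] ≤ 1/7 < 1, the complement has P[∩ A_i^c] ≥ 1 − 1/7 = 6/7 > 0, so some outcome avoids every A_i.

3·p = 1/7 ≈ 0.142857; existence CERTIFIED by the union bound.


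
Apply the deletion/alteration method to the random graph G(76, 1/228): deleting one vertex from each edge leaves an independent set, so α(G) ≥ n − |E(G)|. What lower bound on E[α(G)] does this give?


E[|E(G)|] = C(76, 2)·p = 2850 · (1/228) = 25/2.
E[α(G)] ≥ n − E[|E(G)|] = 76 − 25/2 = 127/2.
Numerically: ≈ 63.5000.
(This is only a lower bound; the true E[α(G)] may be larger.)

E[α(G)] ≥ 127/2 ≈ 63.5000.


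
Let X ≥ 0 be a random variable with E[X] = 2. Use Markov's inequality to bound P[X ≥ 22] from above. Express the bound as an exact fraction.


μ = E[X] = 2, a = 22.
Markov: P[X ≥ 22] ≤ μ/a = (2)/22 = 1/11.
Numerically: ≈ 0.090909.
(Since a = 22 > μ = 2.000000, the bound 1/11 is < 1 and informative.)

P[X ≥ 22] ≤ 1/11 ≈ 0.090909.
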